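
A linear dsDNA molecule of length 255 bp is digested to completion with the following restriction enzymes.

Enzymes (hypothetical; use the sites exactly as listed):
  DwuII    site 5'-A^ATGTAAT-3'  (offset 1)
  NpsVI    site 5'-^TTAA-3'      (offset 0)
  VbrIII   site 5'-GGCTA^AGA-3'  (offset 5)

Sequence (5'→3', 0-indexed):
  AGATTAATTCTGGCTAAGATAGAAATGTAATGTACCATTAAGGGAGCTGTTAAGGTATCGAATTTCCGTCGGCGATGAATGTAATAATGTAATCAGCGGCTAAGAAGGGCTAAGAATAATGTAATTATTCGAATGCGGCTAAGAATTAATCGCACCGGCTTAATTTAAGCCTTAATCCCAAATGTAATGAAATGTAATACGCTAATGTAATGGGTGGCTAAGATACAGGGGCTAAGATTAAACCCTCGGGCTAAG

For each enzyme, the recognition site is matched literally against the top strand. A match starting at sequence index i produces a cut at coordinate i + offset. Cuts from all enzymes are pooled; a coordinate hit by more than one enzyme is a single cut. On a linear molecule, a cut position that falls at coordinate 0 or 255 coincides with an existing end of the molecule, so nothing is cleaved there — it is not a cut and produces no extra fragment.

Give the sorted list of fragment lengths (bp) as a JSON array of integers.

[3,3,4,5,6,7,8,8,10,10,10,12,13,13,13,14,14,16,16,18,23,29]

Site scan:
  DwuII AATGTAAT/1: at [23, 77, 85, 117, 180, 190, 203] ⇒ [24, 78, 86, 118, 181, 191, 204]
  NpsVI TTAA/0: at [3, 37, 49, 145, 159, 164, 171, 237] ⇒ [3, 37, 49, 145, 159, 164, 171, 237]
  VbrIII GGCTAAGA/5: at [11, 97, 107, 136, 215, 229] ⇒ [16, 102, 112, 141, 220, 234]

Pooled cuts: [3, 16, 24, 37, 49, 78, 86, 102, 112, 118, 141, 145, 159, 164, 171, 181, 191, 204, 220, 234, 237]

Fragments:
  [0,3): 3 bp
  [3,16): 13 bp
  [16,24): 8 bp
  [24,37): 13 bp
  [37,49): 12 bp
  [49,78): 29 bp
  [78,86): 8 bp
  [86,102): 16 bp
  [102,112): 10 bp
  [112,118): 6 bp
  [118,141): 23 bp
  [141,145): 4 bp
  [145,159): 14 bp
  [159,164): 5 bp
  [164,171): 7 bp
  [171,181): 10 bp
  [181,191): 10 bp
  [191,204): 13 bp
  [204,220): 16 bp
  [220,234): 14 bp
  [234,237): 3 bp
  [237,255): 18 bp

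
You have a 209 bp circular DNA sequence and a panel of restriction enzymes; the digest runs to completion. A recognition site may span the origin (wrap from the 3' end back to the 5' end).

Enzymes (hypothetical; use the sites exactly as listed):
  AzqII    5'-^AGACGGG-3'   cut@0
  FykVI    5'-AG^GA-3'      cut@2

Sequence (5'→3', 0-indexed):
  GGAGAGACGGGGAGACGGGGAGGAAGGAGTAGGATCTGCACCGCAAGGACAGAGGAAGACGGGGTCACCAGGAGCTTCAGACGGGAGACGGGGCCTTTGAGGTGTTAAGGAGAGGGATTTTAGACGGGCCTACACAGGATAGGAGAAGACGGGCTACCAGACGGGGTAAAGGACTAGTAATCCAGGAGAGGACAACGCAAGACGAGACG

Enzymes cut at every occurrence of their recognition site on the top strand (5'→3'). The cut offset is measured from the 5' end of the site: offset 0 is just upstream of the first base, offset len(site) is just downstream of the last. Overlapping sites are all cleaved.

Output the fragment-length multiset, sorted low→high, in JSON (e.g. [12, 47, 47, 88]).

Site scan:
  AzqII AGACGGG/0: at [4, 12, 56, 78, 85, 121, 146, 158, 204] ⇒ [4, 12, 56, 78, 85, 121, 146, 158, 204]
  FykVI AGGA/2: at [20, 24, 30, 45, 52, 69, 107, 135, 140, 169, 183, 188] ⇒ [22, 26, 32, 47, 54, 71, 109, 137, 142, 171, 185, 190]

Pooled cuts: [4, 12, 22, 26, 32, 47, 54, 56, 71, 78, 85, 109, 121, 137, 142, 146, 158, 171, 185, 190, 204]

Fragment lengths:
  4→12: 8 bp
  12→22: 10 bp
  22→26: 4 bp
  26→32: 6 bp
  32→47: 15 bp
  47→54: 7 bp
  54→56: 2 bp
  56→71: 15 bp
  71→78: 7 bp
  78→85: 7 bp
  85→109: 24 bp
  109→121: 12 bp
  121→137: 16 bp
  137→142: 5 bp
  142→146: 4 bp
  146→158: 12 bp
  158→171: 13 bp
  171→185: 14 bp
  185→190: 5 bp
  190→204: 14 bp
  204→4 (wrap): 209-204+4 = 9 bp

[2,4,4,5,5,6,7,7,7,8,9,10,12,12,13,14,14,15,15,16,24]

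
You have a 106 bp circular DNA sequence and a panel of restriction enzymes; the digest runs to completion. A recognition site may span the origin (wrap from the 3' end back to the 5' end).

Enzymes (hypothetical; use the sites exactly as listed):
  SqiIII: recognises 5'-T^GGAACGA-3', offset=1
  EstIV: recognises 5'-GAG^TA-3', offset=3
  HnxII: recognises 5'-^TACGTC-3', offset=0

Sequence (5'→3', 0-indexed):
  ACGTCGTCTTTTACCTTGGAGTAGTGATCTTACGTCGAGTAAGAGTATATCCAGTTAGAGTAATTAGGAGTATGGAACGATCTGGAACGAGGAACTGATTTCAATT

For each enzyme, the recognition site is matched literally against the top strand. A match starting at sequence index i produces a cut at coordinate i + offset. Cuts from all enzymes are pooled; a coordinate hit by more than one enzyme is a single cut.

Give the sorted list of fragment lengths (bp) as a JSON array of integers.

Per-enzyme occurrences:
  SqiIII (TGGAACGA, off=1): starts [72, 82] → cuts [73, 83]
  EstIV (GAGTA, off=3): starts [18, 36, 42, 57, 67] → cuts [21, 39, 45, 60, 70]
  HnxII (TACGTC, off=0): starts [30, 105] → cuts [30, 105]

Pooled cuts: [21, 30, 39, 45, 60, 70, 73, 83, 105]

Fragments:
  21→30: 9 bp
  30→39: 9 bp
  39→45: 6 bp
  45→60: 15 bp
  60→70: 10 bp
  70→73: 3 bp
  73→83: 10 bp
  83→105: 22 bp
  105→21 (wrap): 106-105+21 = 22 bp

[3,6,9,9,10,10,15,22,22]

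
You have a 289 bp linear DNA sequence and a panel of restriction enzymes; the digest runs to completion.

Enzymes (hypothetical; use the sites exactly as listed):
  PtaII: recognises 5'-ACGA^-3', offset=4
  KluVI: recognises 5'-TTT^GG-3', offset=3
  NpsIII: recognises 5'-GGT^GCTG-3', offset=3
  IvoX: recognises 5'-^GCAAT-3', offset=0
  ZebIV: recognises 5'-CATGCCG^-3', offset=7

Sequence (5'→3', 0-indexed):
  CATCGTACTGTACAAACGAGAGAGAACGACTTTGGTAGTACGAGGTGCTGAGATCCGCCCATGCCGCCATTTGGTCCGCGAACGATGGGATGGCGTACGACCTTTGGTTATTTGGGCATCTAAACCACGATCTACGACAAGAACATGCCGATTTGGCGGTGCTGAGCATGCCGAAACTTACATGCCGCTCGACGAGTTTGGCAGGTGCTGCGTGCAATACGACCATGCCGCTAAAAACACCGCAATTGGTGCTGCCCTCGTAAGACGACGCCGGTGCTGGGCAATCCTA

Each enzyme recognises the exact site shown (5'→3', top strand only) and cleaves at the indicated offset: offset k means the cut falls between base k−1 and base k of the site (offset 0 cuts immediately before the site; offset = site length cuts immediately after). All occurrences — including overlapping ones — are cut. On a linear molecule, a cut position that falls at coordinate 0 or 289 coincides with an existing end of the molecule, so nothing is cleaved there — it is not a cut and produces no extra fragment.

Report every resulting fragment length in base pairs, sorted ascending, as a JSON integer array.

[3,4,4,4,5,5,6,6,7,7,7,7,8,8,8,9,9,9,10,10,11,13,13,13,14,15,17,18,19,20]

Site scan:
  PtaII ACGA/4: at [15, 25, 39, 81, 96, 126, 133, 191, 218, 264] ⇒ [19, 29, 43, 85, 100, 130, 137, 195, 222, 268]
  KluVI TTTGG/3: at [30, 69, 102, 110, 151, 196] ⇒ [33, 72, 105, 113, 154, 199]
  NpsIII GGTGCTG/3: at [43, 157, 203, 247, 272] ⇒ [46, 160, 206, 250, 275]
  IvoX GCAAT/0: at [213, 241, 280] ⇒ [213, 241, 280]
  ZebIV CATGCCG/7: at [59, 143, 166, 180, 223] ⇒ [66, 150, 173, 187, 230]

Pooled cuts: [19, 29, 33, 43, 46, 66, 72, 85, 100, 105, 113, 130, 137, 150, 154, 160, 173, 187, 195, 199, 206, 213, 222, 230, 241, 250, 268, 275, 280]

Fragment lengths:
  [0,19): 19 bp
  [19,29): 10 bp
  [29,33): 4 bp
  [33,43): 10 bp
  [43,46): 3 bp
  [46,66): 20 bp
  [66,72): 6 bp
  [72,85): 13 bp
  [85,100): 15 bp
  [100,105): 5 bp
  [105,113): 8 bp
  [113,130): 17 bp
  [130,137): 7 bp
  [137,150): 13 bp
  [150,154): 4 bp
  [154,160): 6 bp
  [160,173): 13 bp
  [173,187): 14 bp
  [187,195): 8 bp
  [195,199): 4 bp
  [199,206): 7 bp
  [206,213): 7 bp
  [213,222): 9 bp
  [222,230): 8 bp
  [230,241): 11 bp
  [241,250): 9 bp
  [250,268): 18 bp
  [268,275): 7 bp
  [275,280): 5 bp
  [280,289): 9 bp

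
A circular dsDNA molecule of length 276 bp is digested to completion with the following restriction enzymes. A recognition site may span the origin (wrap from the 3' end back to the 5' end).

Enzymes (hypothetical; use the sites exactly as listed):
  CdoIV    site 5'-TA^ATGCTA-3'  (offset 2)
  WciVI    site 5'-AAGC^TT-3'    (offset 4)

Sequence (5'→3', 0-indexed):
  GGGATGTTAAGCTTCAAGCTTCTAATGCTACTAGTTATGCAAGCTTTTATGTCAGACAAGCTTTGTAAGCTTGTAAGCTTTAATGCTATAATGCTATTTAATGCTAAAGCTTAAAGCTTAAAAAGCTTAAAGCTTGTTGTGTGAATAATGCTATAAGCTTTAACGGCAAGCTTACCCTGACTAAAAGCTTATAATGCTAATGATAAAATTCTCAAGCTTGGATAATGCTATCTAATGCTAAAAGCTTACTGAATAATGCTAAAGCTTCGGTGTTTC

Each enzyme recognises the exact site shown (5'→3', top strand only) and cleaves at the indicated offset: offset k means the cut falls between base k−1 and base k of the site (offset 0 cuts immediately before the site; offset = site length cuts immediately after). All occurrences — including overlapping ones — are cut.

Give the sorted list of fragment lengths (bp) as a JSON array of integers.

[4,5,5,7,7,7,7,8,8,9,9,10,10,10,10,10,11,11,13,14,17,17,20,23,24]

Site scan:
  CdoIV (TAATGCTA, off=2): starts [22, 80, 88, 98, 145, 191, 222, 232, 253] → cuts [24, 82, 90, 100, 147, 193, 224, 234, 255]
  WciVI (AAGCTT, off=4): starts [8, 15, 40, 57, 66, 74, 106, 113, 122, 129, 154, 167, 184, 213, 241, 261] → cuts [12, 19, 44, 61, 70, 78, 110, 117, 126, 133, 158, 171, 188, 217, 245, 265]

Pooled cuts: [12, 19, 24, 44, 61, 70, 78, 82, 90, 100, 110, 117, 126, 133, 147, 158, 171, 188, 193, 217, 224, 234, 245, 255, 265]

Fragments:
  12→19: 7 bp
  19→24: 5 bp
  24→44: 20 bp
  44→61: 17 bp
  61→70: 9 bp
  70→78: 8 bp
  78→82: 4 bp
  82→90: 8 bp
  90→100: 10 bp
  100→110: 10 bp
  110→117: 7 bp
  117→126: 9 bp
  126→133: 7 bp
  133→147: 14 bp
  147→158: 11 bp
  158→171: 13 bp
  171→188: 17 bp
  188→193: 5 bp
  193→217: 24 bp
  217→224: 7 bp
  224→234: 10 bp
  234→245: 11 bp
  245→255: 10 bp
  255→265: 10 bp
  265→12 (wrap): 276-265+12 = 23 bp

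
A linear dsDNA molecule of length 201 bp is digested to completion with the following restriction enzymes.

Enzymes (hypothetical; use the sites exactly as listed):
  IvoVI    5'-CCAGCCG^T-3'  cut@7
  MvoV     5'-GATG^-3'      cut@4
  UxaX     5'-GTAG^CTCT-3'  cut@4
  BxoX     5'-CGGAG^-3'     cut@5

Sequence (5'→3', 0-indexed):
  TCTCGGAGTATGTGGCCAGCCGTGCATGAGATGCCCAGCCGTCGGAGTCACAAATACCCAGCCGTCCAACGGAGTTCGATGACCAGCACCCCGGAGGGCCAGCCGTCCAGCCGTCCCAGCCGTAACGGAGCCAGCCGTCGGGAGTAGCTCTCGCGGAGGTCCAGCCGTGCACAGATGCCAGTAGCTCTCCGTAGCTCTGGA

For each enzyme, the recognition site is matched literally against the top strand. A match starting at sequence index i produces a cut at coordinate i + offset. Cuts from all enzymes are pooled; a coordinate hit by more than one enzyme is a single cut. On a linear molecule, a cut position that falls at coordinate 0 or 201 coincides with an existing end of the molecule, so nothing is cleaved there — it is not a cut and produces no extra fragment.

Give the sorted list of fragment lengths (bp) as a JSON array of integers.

Site scan:
  IvoVI CCAGCCGT/7: at [15, 34, 57, 98, 106, 115, 130, 160] ⇒ [22, 41, 64, 105, 113, 122, 137, 167]
  MvoV GATG/4: at [29, 77, 173] ⇒ [33, 81, 177]
  UxaX GTAGCTCT/4: at [143, 180, 190] ⇒ [147, 184, 194]
  BxoX CGGAG/5: at [3, 42, 69, 91, 125, 153] ⇒ [8, 47, 74, 96, 130, 158]

All cut coordinates (distinct, sorted): [8, 22, 33, 41, 47, 64, 74, 81, 96, 105, 113, 122, 130, 137, 147, 158, 167, 177, 184, 194]

Fragment lengths:
  [0,8): 8 bp
  [8,22): 14 bp
  [22,33): 11 bp
  [33,41): 8 bp
  [41,47): 6 bp
  [47,64): 17 bp
  [64,74): 10 bp
  [74,81): 7 bp
  [81,96): 15 bp
  [96,105): 9 bp
  [105,113): 8 bp
  [113,122): 9 bp
  [122,130): 8 bp
  [130,137): 7 bp
  [137,147): 10 bp
  [147,158): 11 bp
  [158,167): 9 bp
  [167,177): 10 bp
  [177,184): 7 bp
  [184,194): 10 bp
  [194,201): 7 bp

[6,7,7,7,7,8,8,8,8,9,9,9,10,10,10,10,11,11,14,15,17]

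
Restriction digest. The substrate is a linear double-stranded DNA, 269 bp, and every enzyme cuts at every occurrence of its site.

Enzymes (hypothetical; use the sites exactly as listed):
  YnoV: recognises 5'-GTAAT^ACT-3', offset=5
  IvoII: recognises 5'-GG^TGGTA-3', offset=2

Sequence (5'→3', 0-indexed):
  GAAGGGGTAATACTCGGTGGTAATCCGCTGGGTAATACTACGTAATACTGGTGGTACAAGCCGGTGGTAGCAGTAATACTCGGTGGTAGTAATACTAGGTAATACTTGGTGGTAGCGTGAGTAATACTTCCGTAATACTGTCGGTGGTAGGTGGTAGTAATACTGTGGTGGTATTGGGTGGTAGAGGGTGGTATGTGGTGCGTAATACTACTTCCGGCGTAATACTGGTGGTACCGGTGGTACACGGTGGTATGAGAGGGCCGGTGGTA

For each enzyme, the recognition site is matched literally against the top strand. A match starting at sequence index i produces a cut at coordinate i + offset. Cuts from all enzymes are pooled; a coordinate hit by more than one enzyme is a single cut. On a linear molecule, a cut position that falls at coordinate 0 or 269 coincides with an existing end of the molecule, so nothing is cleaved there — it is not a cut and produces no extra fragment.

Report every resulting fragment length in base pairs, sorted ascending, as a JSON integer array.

Scan for sites:
  YnoV (GTAATACT, off=5): starts [6, 31, 41, 72, 88, 98, 120, 131, 156, 201, 218] → cuts [11, 36, 46, 77, 93, 103, 125, 136, 161, 206, 223]
  IvoII (GGTGGTA, off=2): starts [15, 49, 62, 81, 107, 142, 149, 166, 176, 186, 226, 235, 245, 262] → cuts [17, 51, 64, 83, 109, 144, 151, 168, 178, 188, 228, 237, 247, 264]

Pooled cuts: [11, 17, 36, 46, 51, 64, 77, 83, 93, 103, 109, 125, 136, 144, 151, 161, 168, 178, 188, 206, 223, 228, 237, 247, 264]

Fragment lengths:
  [0,11): 11 bp
  [11,17): 6 bp
  [17,36): 19 bp
  [36,46): 10 bp
  [46,51): 5 bp
  [51,64): 13 bp
  [64,77): 13 bp
  [77,83): 6 bp
  [83,93): 10 bp
  [93,103): 10 bp
  [103,109): 6 bp
  [109,125): 16 bp
  [125,136): 11 bp
  [136,144): 8 bp
  [144,151): 7 bp
  [151,161): 10 bp
  [161,168): 7 bp
  [168,178): 10 bp
  [178,188): 10 bp
  [188,206): 18 bp
  [206,223): 17 bp
  [223,228): 5 bp
  [228,237): 9 bp
  [237,247): 10 bp
  [247,264): 17 bp
  [264,269): 5 bp

[5,5,5,6,6,6,7,7,8,9,10,10,10,10,10,10,10,11,11,13,13,16,17,17,18,19]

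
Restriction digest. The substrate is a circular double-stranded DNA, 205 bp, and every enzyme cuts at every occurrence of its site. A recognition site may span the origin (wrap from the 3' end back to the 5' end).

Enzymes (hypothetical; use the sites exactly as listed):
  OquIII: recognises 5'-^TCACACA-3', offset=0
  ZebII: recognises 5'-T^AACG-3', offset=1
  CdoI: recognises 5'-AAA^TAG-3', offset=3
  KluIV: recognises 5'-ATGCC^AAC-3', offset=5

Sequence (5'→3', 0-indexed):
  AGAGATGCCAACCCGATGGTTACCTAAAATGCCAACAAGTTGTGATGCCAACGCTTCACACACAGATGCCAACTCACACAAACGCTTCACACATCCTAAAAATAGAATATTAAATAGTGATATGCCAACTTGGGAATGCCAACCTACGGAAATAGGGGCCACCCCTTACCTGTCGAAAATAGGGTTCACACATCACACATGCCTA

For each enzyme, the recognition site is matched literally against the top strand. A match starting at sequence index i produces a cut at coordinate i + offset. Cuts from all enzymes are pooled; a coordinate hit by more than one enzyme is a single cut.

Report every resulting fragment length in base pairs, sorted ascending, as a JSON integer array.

[3,6,6,7,12,12,12,13,14,15,16,16,22,24,27]

Scan for sites:
  OquIII (TCACACA, off=0): starts [55, 73, 86, 185, 192] → cuts [55, 73, 86, 185, 192]
  ZebII (TAACG, off=1): no sites
  CdoI (AAATAG, off=3): starts [99, 111, 149, 176] → cuts [102, 114, 152, 179]
  KluIV (ATGCCAAC, off=5): starts [4, 28, 44, 65, 121, 135] → cuts [9, 33, 49, 70, 126, 140]

All cut coordinates (distinct, sorted): [9, 33, 49, 55, 70, 73, 86, 102, 114, 126, 140, 152, 179, 185, 192]

Fragment lengths:
  9→33: 24 bp
  33→49: 16 bp
  49→55: 6 bp
  55→70: 15 bp
  70→73: 3 bp
  73→86: 13 bp
  86→102: 16 bp
  102→114: 12 bp
  114→126: 12 bp
  126→140: 14 bp
  140→152: 12 bp
  152→179: 27 bp
  179→185: 6 bp
  185→192: 7 bp
  192→9 (wrap): 205-192+9 = 22 bp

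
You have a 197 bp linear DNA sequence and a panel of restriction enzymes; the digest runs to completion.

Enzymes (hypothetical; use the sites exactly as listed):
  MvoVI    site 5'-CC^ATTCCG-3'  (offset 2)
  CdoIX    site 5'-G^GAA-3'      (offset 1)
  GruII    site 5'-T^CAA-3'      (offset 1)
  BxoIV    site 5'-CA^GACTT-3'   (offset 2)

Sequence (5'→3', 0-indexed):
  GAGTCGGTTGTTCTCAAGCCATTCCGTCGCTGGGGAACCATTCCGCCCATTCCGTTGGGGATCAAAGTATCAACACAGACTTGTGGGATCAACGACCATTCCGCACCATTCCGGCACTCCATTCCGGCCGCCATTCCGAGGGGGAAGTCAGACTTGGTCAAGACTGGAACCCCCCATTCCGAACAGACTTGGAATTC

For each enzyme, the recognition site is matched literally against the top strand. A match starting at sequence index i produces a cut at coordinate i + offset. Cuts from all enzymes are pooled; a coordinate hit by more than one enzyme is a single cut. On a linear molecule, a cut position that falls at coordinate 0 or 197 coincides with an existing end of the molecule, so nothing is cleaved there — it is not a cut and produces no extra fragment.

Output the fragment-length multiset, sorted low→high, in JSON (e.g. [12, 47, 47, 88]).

Scan for sites:
  MvoVI (CCATTCCG, off=2): starts [18, 37, 46, 95, 105, 118, 130, 173] → cuts [20, 39, 48, 97, 107, 120, 132, 175]
  CdoIX (GGAA, off=1): starts [33, 142, 165, 190] → cuts [34, 143, 166, 191]
  GruII (TCAA, off=1): starts [13, 61, 69, 88, 157] → cuts [14, 62, 70, 89, 158]
  BxoIV (CAGACTT, off=2): starts [75, 148, 183] → cuts [77, 150, 185]

Pooled cuts: [14, 20, 34, 39, 48, 62, 70, 77, 89, 97, 107, 120, 132, 143, 150, 158, 166, 175, 185, 191]

Fragment lengths:
  [0,14): 14 bp
  [14,20): 6 bp
  [20,34): 14 bp
  [34,39): 5 bp
  [39,48): 9 bp
  [48,62): 14 bp
  [62,70): 8 bp
  [70,77): 7 bp
  [77,89): 12 bp
  [89,97): 8 bp
  [97,107): 10 bp
  [107,120): 13 bp
  [120,132): 12 bp
  [132,143): 11 bp
  [143,150): 7 bp
  [150,158): 8 bp
  [158,166): 8 bp
  [166,175): 9 bp
  [175,185): 10 bp
  [185,191): 6 bp
  [191,197): 6 bp

[5,6,6,6,7,7,8,8,8,8,9,9,10,10,11,12,12,13,14,14,14]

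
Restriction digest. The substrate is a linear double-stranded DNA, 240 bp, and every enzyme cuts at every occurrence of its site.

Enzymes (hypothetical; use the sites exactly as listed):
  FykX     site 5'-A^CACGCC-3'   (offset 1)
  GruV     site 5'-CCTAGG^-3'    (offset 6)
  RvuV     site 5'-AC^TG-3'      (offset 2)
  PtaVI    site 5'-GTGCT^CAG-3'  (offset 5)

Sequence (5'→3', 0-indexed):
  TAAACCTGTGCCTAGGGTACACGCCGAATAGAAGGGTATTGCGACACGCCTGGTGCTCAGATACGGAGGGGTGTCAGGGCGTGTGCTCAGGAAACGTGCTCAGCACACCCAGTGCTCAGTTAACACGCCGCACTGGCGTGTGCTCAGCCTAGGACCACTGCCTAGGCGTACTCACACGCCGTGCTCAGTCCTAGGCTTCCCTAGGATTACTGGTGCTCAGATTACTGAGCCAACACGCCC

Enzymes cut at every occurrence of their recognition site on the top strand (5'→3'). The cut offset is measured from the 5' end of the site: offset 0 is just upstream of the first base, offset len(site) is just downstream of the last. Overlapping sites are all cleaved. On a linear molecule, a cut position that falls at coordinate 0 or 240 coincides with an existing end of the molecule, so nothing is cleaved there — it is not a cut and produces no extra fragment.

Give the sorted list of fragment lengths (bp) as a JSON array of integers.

Scan for sites:
  FykX (ACACGCC, off=1): starts [18, 43, 122, 173, 232] → cuts [19, 44, 123, 174, 233]
  GruV (CCTAGG, off=6): starts [10, 147, 160, 189, 199] → cuts [16, 153, 166, 195, 205]
  RvuV (ACTG, off=2): starts [131, 156, 208, 223] → cuts [133, 158, 210, 225]
  PtaVI (GTGCTCAG, off=5): starts [52, 82, 95, 111, 139, 180, 212] → cuts [57, 87, 100, 116, 144, 185, 217]

Pooled cuts: [16, 19, 44, 57, 87, 100, 116, 123, 133, 144, 153, 158, 166, 174, 185, 195, 205, 210, 217, 225, 233]

Fragment lengths:
  [0,16): 16 bp
  [16,19): 3 bp
  [19,44): 25 bp
  [44,57): 13 bp
  [57,87): 30 bp
  [87,100): 13 bp
  [100,116): 16 bp
  [116,123): 7 bp
  [123,133): 10 bp
  [133,144): 11 bp
  [144,153): 9 bp
  [153,158): 5 bp
  [158,166): 8 bp
  [166,174): 8 bp
  [174,185): 11 bp
  [185,195): 10 bp
  [195,205): 10 bp
  [205,210): 5 bp
  [210,217): 7 bp
  [217,225): 8 bp
  [225,233): 8 bp
  [233,240): 7 bp

[3,5,5,7,7,7,8,8,8,8,9,10,10,10,11,11,13,13,16,16,25,30]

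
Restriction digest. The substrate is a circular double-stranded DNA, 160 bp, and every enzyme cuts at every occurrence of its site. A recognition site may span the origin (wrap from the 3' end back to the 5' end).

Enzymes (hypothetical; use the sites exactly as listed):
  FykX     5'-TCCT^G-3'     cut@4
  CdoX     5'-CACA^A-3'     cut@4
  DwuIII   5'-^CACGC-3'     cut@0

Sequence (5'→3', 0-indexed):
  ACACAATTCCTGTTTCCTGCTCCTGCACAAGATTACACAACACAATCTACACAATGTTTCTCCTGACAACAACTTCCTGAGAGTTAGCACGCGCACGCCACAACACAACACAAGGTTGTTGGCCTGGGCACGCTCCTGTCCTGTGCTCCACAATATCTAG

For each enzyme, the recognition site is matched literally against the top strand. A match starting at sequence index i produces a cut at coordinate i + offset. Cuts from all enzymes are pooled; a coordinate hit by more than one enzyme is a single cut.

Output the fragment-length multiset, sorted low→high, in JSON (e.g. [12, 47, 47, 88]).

Scan for sites:
  FykX TCCTG/4: at [7, 14, 20, 60, 74, 133, 138] ⇒ [11, 18, 24, 64, 78, 137, 142]
  CdoX CACAA/4: at [1, 25, 35, 40, 49, 98, 103, 108, 148] ⇒ [5, 29, 39, 44, 53, 102, 107, 112, 152]
  DwuIII CACGC/0: at [87, 93, 128] ⇒ [87, 93, 128]

All cut coordinates (distinct, sorted): [5, 11, 18, 24, 29, 39, 44, 53, 64, 78, 87, 93, 102, 107, 112, 128, 137, 142, 152]

Fragments:
  5→11: 6 bp
  11→18: 7 bp
  18→24: 6 bp
  24→29: 5 bp
  29→39: 10 bp
  39→44: 5 bp
  44→53: 9 bp
  53→64: 11 bp
  64→78: 14 bp
  78→87: 9 bp
  87→93: 6 bp
  93→102: 9 bp
  102→107: 5 bp
  107→112: 5 bp
  112→128: 16 bp
  128→137: 9 bp
  137→142: 5 bp
  142→152: 10 bp
  152→5 (wrap): 160-152+5 = 13 bp

[5,5,5,5,5,6,6,6,7,9,9,9,9,10,10,11,13,14,16]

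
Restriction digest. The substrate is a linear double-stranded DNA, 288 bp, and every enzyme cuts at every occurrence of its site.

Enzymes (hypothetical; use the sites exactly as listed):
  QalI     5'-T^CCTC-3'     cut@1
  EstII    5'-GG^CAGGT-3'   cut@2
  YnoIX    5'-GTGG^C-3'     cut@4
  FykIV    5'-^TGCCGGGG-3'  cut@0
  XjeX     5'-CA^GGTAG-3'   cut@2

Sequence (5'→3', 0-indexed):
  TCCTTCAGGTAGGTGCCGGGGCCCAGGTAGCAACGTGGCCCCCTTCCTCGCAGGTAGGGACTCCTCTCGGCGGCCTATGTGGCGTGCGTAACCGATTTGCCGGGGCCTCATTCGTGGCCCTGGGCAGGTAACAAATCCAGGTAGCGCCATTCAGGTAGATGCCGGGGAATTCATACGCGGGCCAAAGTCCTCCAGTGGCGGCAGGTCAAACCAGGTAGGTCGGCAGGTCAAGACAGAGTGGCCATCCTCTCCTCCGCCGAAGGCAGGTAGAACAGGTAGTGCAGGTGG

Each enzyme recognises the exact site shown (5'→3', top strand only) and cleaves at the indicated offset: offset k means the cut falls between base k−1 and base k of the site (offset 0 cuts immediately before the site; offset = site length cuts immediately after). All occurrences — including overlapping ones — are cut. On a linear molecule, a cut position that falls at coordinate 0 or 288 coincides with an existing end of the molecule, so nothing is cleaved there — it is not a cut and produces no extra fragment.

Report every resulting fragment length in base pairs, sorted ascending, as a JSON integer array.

Scan for sites:
  QalI TCCTC/1: at [44, 61, 187, 244, 249] ⇒ [45, 62, 188, 245, 250]
  EstII GGCAGGT/2: at [122, 199, 221, 261] ⇒ [124, 201, 223, 263]
  YnoIX GTGGC/4: at [34, 78, 113, 194, 237] ⇒ [38, 82, 117, 198, 241]
  FykIV TGCCGGGG/0: at [13, 97, 159] ⇒ [13, 97, 159]
  XjeX CAGGTAG/2: at [5, 23, 50, 137, 151, 211, 263, 272] ⇒ [7, 25, 52, 139, 153, 213, 265, 274]

Pooled cuts: [7, 13, 25, 38, 45, 52, 62, 82, 97, 117, 124, 139, 153, 159, 188, 198, 201, 213, 223, 241, 245, 250, 263, 265, 274]

Fragment lengths:
  [0,7): 7 bp
  [7,13): 6 bp
  [13,25): 12 bp
  [25,38): 13 bp
  [38,45): 7 bp
  [45,52): 7 bp
  [52,62): 10 bp
  [62,82): 20 bp
  [82,97): 15 bp
  [97,117): 20 bp
  [117,124): 7 bp
  [124,139): 15 bp
  [139,153): 14 bp
  [153,159): 6 bp
  [159,188): 29 bp
  [188,198): 10 bp
  [198,201): 3 bp
  [201,213): 12 bp
  [213,223): 10 bp
  [223,241): 18 bp
  [241,245): 4 bp
  [245,250): 5 bp
  [250,263): 13 bp
  [263,265): 2 bp
  [265,274): 9 bp
  [274,288): 14 bp

[2,3,4,5,6,6,7,7,7,7,9,10,10,10,12,12,13,13,14,14,15,15,18,20,20,29]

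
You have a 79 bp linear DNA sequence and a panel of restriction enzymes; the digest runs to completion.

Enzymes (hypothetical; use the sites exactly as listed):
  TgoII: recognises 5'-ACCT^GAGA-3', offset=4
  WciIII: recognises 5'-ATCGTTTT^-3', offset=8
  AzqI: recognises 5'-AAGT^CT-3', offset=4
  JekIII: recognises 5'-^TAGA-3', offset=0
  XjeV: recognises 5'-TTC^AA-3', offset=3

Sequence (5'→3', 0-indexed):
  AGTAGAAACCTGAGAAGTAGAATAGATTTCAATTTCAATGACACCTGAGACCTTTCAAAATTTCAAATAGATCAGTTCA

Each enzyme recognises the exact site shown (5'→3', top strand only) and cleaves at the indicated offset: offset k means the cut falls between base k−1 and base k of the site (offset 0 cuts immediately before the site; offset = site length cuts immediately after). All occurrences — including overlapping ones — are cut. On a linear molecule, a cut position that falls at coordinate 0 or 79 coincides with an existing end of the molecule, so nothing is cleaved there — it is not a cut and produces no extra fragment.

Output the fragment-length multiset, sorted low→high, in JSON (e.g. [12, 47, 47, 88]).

[2,3,5,6,6,8,8,9,10,10,12]

Scan for sites:
  TgoII ACCTGAGA/4: at [7, 42] ⇒ [11, 46]
  WciIII (ATCGTTTT, off=8): no sites
  AzqI (AAGTCT, off=4): no sites
  JekIII TAGA/0: at [2, 17, 22, 67] ⇒ [2, 17, 22, 67]
  XjeV TTCAA/3: at [27, 33, 53, 61] ⇒ [30, 36, 56, 64]

Pooled cuts: [2, 11, 17, 22, 30, 36, 46, 56, 64, 67]

Fragment lengths:
  [0,2): 2 bp
  [2,11): 9 bp
  [11,17): 6 bp
  [17,22): 5 bp
  [22,30): 8 bp
  [30,36): 6 bp
  [36,46): 10 bp
  [46,56): 10 bp
  [56,64): 8 bp
  [64,67): 3 bp
  [67,79): 12 bp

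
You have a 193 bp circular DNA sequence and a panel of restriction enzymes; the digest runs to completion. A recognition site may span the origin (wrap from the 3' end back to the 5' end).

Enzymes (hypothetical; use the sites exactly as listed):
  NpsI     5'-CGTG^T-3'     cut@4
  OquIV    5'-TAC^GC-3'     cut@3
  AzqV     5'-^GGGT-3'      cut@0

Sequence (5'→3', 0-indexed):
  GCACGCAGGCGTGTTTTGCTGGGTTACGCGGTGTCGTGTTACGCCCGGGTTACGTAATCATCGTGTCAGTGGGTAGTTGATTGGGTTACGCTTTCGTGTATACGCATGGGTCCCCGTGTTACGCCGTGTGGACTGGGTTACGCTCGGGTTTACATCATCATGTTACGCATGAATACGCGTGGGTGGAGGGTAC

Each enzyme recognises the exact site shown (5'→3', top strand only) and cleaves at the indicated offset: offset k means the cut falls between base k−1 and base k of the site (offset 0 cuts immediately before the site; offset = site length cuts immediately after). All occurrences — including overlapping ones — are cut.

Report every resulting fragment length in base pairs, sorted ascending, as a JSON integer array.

[4,4,4,4,4,4,5,5,6,6,6,7,7,7,7,7,9,10,11,11,12,13,19,21]

Scan for sites:
  NpsI (CGTGT, off=4): starts [9, 34, 61, 94, 114, 124] → cuts [13, 38, 65, 98, 118, 128]
  OquIV (TACGC, off=3): starts [24, 39, 86, 100, 119, 138, 163, 173, 190] → cuts [0, 27, 42, 89, 103, 122, 141, 166, 176]
  AzqV (GGGT, off=0): starts [20, 46, 70, 82, 107, 134, 145, 180, 187] → cuts [20, 46, 70, 82, 107, 134, 145, 180, 187]

All cut coordinates (distinct, sorted): [0, 13, 20, 27, 38, 42, 46, 65, 70, 82, 89, 98, 103, 107, 118, 122, 128, 134, 141, 145, 166, 176, 180, 187]

Fragment lengths:
  0→13: 13 bp
  13→20: 7 bp
  20→27: 7 bp
  27→38: 11 bp
  38→42: 4 bp
  42→46: 4 bp
  46→65: 19 bp
  65→70: 5 bp
  70→82: 12 bp
  82→89: 7 bp
  89→98: 9 bp
  98→103: 5 bp
  103→107: 4 bp
  107→118: 11 bp
  118→122: 4 bp
  122→128: 6 bp
  128→134: 6 bp
  134→141: 7 bp
  141→145: 4 bp
  145→166: 21 bp
  166→176: 10 bp
  176→180: 4 bp
  180→187: 7 bp
  187→0 (wrap): 193-187+0 = 6 bp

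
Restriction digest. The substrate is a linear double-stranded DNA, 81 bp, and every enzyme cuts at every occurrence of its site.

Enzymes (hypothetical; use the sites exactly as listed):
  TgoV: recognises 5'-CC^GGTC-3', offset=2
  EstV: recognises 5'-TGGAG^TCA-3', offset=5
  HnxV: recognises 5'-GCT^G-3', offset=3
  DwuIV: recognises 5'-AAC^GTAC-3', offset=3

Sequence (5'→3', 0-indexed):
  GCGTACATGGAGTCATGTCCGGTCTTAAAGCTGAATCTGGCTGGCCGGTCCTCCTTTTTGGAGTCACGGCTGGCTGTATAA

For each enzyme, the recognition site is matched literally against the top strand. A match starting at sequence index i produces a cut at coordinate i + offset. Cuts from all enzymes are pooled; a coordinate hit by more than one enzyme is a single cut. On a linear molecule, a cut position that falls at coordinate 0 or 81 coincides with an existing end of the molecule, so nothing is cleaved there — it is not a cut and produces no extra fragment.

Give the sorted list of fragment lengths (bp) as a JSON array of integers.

Site scan:
  TgoV CCGGTC/2: at [18, 44] ⇒ [20, 46]
  EstV TGGAGTCA/5: at [7, 58] ⇒ [12, 63]
  HnxV GCTG/3: at [29, 39, 68, 72] ⇒ [32, 42, 71, 75]
  DwuIV (AACGTAC, off=3): no sites

Pooled cuts: [12, 20, 32, 42, 46, 63, 71, 75]

Fragment lengths:
  [0,12): 12 bp
  [12,20): 8 bp
  [20,32): 12 bp
  [32,42): 10 bp
  [42,46): 4 bp
  [46,63): 17 bp
  [63,71): 8 bp
  [71,75): 4 bp
  [75,81): 6 bp

[4,4,6,8,8,10,12,12,17]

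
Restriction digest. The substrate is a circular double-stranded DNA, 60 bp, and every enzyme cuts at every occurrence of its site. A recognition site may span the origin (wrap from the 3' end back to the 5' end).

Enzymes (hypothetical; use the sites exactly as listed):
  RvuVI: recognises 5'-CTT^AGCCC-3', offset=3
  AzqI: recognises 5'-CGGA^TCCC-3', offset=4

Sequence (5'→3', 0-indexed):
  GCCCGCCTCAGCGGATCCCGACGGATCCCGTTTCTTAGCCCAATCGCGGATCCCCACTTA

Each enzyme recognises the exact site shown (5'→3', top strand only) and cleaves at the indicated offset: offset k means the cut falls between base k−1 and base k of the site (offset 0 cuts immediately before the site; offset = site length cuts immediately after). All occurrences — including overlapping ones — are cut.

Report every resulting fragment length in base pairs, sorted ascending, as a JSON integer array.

Scan for sites:
  RvuVI (CTTAGCCC, off=3): starts [33, 56] → cuts [36, 59]
  AzqI (CGGATCCC, off=4): starts [11, 21, 46] → cuts [15, 25, 50]

All cut coordinates (distinct, sorted): [15, 25, 36, 50, 59]

Fragments:
  15→25: 10 bp
  25→36: 11 bp
  36→50: 14 bp
  50→59: 9 bp
  59→15 (wrap): 60-59+15 = 16 bp

[9,10,11,14,16]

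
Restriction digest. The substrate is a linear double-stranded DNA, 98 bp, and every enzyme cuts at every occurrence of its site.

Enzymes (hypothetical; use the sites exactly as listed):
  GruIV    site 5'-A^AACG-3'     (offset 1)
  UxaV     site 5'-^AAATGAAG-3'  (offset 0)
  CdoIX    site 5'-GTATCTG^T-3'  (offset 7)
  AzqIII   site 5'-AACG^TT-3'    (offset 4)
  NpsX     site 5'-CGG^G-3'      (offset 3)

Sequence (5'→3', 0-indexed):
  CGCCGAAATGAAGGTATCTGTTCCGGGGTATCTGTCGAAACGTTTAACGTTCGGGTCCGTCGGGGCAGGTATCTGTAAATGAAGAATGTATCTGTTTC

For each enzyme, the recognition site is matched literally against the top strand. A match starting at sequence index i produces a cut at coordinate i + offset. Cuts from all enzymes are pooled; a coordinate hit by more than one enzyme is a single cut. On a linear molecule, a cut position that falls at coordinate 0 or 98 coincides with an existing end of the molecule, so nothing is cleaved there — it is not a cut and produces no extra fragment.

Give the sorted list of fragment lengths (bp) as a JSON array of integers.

Scan for sites:
  GruIV AAACG/1: at [37] ⇒ [38]
  UxaV AAATGAAG/0: at [5, 76] ⇒ [5, 76]
  CdoIX GTATCTGT/7: at [13, 27, 68, 87] ⇒ [20, 34, 75, 94]
  AzqIII AACGTT/4: at [38, 45] ⇒ [42, 49]
  NpsX CGGG/3: at [23, 51, 60] ⇒ [26, 54, 63]

All cut coordinates (distinct, sorted): [5, 20, 26, 34, 38, 42, 49, 54, 63, 75, 76, 94]

Fragment lengths:
  [0,5): 5 bp
  [5,20): 15 bp
  [20,26): 6 bp
  [26,34): 8 bp
  [34,38): 4 bp
  [38,42): 4 bp
  [42,49): 7 bp
  [49,54): 5 bp
  [54,63): 9 bp
  [63,75): 12 bp
  [75,76): 1 bp
  [76,94): 18 bp
  [94,98): 4 bp

[1,4,4,4,5,5,6,7,8,9,12,15,18]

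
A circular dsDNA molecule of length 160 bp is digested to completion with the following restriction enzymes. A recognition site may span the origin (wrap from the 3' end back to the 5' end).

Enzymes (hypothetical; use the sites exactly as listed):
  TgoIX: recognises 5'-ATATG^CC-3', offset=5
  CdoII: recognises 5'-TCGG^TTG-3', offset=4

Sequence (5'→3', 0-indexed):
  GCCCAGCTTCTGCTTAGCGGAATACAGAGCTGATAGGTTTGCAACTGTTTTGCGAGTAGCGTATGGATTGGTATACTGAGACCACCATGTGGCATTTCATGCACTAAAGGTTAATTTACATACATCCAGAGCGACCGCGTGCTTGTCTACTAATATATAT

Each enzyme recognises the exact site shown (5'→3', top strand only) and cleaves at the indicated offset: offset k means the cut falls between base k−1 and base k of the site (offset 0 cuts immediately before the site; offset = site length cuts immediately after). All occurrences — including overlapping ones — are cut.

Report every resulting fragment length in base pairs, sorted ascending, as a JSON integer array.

[160]

Scan for sites:
  TgoIX ATATGCC/5: at [156] ⇒ [1]
  CdoII (TCGGTTG, off=4): no sites

Pooled cuts: [1]

Fragment lengths:
  1→1 (wrap): 160-1+1 = 160 bp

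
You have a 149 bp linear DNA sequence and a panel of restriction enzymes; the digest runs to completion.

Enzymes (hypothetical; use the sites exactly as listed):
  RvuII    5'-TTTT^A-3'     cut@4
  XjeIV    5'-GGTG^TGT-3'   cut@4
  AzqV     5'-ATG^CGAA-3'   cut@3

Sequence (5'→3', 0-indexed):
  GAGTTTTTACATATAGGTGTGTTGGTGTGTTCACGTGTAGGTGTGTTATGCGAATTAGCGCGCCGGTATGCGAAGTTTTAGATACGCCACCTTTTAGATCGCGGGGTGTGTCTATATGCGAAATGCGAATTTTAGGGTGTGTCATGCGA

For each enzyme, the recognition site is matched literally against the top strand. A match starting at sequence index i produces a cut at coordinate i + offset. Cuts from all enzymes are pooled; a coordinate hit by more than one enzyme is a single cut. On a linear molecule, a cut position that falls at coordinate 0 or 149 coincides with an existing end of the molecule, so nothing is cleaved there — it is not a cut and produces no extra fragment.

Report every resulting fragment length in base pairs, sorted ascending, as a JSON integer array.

[6,7,7,8,8,8,9,10,10,11,13,16,16,20]

Per-enzyme occurrences:
  RvuII (TTTTA, off=4): starts [4, 75, 91, 129] → cuts [8, 79, 95, 133]
  XjeIV (GGTGTGT, off=4): starts [15, 23, 39, 104, 135] → cuts [19, 27, 43, 108, 139]
  AzqV (ATGCGAA, off=3): starts [47, 67, 115, 122] → cuts [50, 70, 118, 125]

Pooled cuts: [8, 19, 27, 43, 50, 70, 79, 95, 108, 118, 125, 133, 139]

Fragments:
  [0,8): 8 bp
  [8,19): 11 bp
  [19,27): 8 bp
  [27,43): 16 bp
  [43,50): 7 bp
  [50,70): 20 bp
  [70,79): 9 bp
  [79,95): 16 bp
  [95,108): 13 bp
  [108,118): 10 bp
  [118,125): 7 bp
  [125,133): 8 bp
  [133,139): 6 bp
  [139,149): 10 bp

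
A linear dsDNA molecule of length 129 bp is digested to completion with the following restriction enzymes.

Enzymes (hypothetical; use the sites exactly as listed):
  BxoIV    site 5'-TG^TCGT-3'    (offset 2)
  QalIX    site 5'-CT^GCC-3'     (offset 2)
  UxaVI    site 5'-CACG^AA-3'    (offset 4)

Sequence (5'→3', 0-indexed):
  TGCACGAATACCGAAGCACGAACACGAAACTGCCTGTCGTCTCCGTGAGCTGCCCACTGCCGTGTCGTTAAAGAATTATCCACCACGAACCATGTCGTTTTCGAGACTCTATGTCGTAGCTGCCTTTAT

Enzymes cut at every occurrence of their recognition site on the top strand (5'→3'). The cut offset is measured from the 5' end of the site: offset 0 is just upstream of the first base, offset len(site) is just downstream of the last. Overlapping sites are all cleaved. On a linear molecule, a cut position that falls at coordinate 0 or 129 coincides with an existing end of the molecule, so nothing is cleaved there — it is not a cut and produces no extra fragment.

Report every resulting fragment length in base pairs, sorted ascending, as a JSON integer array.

[5,5,6,6,6,7,7,8,8,14,15,19,23]

Site scan:
  BxoIV (TGTCGT, off=2): starts [34, 62, 92, 111] → cuts [36, 64, 94, 113]
  QalIX (CTGCC, off=2): starts [29, 49, 56, 119] → cuts [31, 51, 58, 121]
  UxaVI (CACGAA, off=4): starts [2, 16, 22, 83] → cuts [6, 20, 26, 87]

Pooled cuts: [6, 20, 26, 31, 36, 51, 58, 64, 87, 94, 113, 121]

Fragments:
  [0,6): 6 bp
  [6,20): 14 bp
  [20,26): 6 bp
  [26,31): 5 bp
  [31,36): 5 bp
  [36,51): 15 bp
  [51,58): 7 bp
  [58,64): 6 bp
  [64,87): 23 bp
  [87,94): 7 bp
  [94,113): 19 bp
  [113,121): 8 bp
  [121,129): 8 bp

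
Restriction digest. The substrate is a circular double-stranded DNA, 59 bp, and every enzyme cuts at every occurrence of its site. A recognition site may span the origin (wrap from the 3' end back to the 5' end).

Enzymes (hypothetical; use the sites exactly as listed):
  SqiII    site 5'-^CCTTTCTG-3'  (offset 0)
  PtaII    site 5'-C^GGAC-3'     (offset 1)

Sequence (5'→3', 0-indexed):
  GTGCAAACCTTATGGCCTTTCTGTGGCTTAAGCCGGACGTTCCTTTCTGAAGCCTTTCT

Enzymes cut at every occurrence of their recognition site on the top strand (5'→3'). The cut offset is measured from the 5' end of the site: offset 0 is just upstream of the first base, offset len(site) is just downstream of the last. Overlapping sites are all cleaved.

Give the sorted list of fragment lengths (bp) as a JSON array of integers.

Scan for sites:
  SqiII CCTTTCTG/0: at [15, 41, 52] ⇒ [15, 41, 52]
  PtaII CGGAC/1: at [33] ⇒ [34]

Pooled cuts: [15, 34, 41, 52]

Fragment lengths:
  15→34: 19 bp
  34→41: 7 bp
  41→52: 11 bp
  52→15 (wrap): 59-52+15 = 22 bp

[7,11,19,22]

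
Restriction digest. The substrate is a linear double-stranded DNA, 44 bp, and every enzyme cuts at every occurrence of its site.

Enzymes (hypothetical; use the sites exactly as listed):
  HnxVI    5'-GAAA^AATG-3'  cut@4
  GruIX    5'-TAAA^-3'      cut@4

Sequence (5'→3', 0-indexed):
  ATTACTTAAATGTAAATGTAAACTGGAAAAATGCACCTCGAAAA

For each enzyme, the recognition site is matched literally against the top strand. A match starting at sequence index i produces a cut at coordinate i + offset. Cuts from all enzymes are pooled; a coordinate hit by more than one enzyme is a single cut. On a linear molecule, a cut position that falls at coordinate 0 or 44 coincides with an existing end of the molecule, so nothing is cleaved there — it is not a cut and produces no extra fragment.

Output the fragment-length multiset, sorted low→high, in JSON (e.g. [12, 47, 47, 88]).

Per-enzyme occurrences:
  HnxVI (GAAAAATG, off=4): starts [25] → cuts [29]
  GruIX (TAAA, off=4): starts [6, 12, 18] → cuts [10, 16, 22]

Pooled cuts: [10, 16, 22, 29]

Fragment lengths:
  [0,10): 10 bp
  [10,16): 6 bp
  [16,22): 6 bp
  [22,29): 7 bp
  [29,44): 15 bp

[6,6,7,10,15]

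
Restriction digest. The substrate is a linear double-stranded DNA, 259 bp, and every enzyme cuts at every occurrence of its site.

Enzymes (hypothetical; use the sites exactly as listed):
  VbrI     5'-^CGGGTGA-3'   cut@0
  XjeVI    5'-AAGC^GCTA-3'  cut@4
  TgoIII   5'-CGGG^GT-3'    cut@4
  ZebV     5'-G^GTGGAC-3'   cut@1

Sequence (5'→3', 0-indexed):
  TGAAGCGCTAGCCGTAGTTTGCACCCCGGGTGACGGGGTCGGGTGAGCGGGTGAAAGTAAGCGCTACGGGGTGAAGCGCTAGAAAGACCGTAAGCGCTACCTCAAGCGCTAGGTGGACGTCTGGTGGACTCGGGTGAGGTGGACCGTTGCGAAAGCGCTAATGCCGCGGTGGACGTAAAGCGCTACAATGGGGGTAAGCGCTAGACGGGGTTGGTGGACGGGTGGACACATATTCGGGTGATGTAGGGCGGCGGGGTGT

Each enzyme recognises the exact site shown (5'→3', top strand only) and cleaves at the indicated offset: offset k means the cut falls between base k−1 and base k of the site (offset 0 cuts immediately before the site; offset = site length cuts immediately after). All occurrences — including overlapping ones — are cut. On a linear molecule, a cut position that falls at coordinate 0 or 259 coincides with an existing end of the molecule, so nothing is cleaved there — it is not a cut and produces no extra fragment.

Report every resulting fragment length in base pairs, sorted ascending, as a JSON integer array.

[2,4,4,5,6,7,7,8,8,8,8,10,11,11,12,12,13,13,15,18,18,18,20,21]

Scan for sites:
  VbrI CGGGTGA/0: at [26, 39, 47, 130, 234] ⇒ [26, 39, 47, 130, 234]
  XjeVI AAGCGCTA/4: at [2, 58, 73, 91, 103, 152, 177, 195] ⇒ [6, 62, 77, 95, 107, 156, 181, 199]
  TgoIII CGGGGT/4: at [33, 66, 205, 251] ⇒ [37, 70, 209, 255]
  ZebV GGTGGAC/1: at [111, 122, 137, 167, 212, 220] ⇒ [112, 123, 138, 168, 213, 221]

All cut coordinates (distinct, sorted): [6, 26, 37, 39, 47, 62, 70, 77, 95, 107, 112, 123, 130, 138, 156, 168, 181, 199, 209, 213, 221, 234, 255]

Fragments:
  [0,6): 6 bp
  [6,26): 20 bp
  [26,37): 11 bp
  [37,39): 2 bp
  [39,47): 8 bp
  [47,62): 15 bp
  [62,70): 8 bp
  [70,77): 7 bp
  [77,95): 18 bp
  [95,107): 12 bp
  [107,112): 5 bp
  [112,123): 11 bp
  [123,130): 7 bp
  [130,138): 8 bp
  [138,156): 18 bp
  [156,168): 12 bp
  [168,181): 13 bp
  [181,199): 18 bp
  [199,209): 10 bp
  [209,213): 4 bp
  [213,221): 8 bp
  [221,234): 13 bp
  [234,255): 21 bp
  [255,259): 4 bp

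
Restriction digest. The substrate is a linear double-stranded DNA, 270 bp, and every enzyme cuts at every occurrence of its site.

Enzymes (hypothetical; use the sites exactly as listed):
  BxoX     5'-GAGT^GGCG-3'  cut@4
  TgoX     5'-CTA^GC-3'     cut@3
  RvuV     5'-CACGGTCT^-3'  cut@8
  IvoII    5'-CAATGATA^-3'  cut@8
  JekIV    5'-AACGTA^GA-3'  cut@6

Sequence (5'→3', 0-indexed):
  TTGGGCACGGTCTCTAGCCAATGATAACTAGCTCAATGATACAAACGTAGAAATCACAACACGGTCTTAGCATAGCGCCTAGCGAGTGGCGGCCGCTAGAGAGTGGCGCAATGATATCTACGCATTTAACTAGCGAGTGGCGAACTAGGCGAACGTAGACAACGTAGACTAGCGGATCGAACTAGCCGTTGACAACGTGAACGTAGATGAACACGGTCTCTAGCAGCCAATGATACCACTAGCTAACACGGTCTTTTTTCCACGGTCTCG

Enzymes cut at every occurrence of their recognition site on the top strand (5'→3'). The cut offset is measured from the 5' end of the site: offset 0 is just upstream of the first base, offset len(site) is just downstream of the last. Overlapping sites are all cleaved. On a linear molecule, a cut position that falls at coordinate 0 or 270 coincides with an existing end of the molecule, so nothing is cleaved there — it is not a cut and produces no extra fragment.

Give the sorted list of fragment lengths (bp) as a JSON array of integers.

Scan for sites:
  BxoX (GAGTGGCG, off=4): starts [83, 100, 134] → cuts [87, 104, 138]
  TgoX (CTAGC, off=3): starts [13, 27, 78, 129, 168, 181, 219, 238] → cuts [16, 30, 81, 132, 171, 184, 222, 241]
  RvuV (CACGGTCT, off=8): starts [5, 59, 211, 246, 260] → cuts [13, 67, 219, 254, 268]
  IvoII (CAATGATA, off=8): starts [18, 33, 108, 227] → cuts [26, 41, 116, 235]
  JekIV (AACGTAGA, off=6): starts [43, 151, 160, 199] → cuts [49, 157, 166, 205]

All cut coordinates (distinct, sorted): [13, 16, 26, 30, 41, 49, 67, 81, 87, 104, 116, 132, 138, 157, 166, 171, 184, 205, 219, 222, 235, 241, 254, 268]

Fragments:
  [0,13): 13 bp
  [13,16): 3 bp
  [16,26): 10 bp
  [26,30): 4 bp
  [30,41): 11 bp
  [41,49): 8 bp
  [49,67): 18 bp
  [67,81): 14 bp
  [81,87): 6 bp
  [87,104): 17 bp
  [104,116): 12 bp
  [116,132): 16 bp
  [132,138): 6 bp
  [138,157): 19 bp
  [157,166): 9 bp
  [166,171): 5 bp
  [171,184): 13 bp
  [184,205): 21 bp
  [205,219): 14 bp
  [219,222): 3 bp
  [222,235): 13 bp
  [235,241): 6 bp
  [241,254): 13 bp
  [254,268): 14 bp
  [268,270): 2 bp

[2,3,3,4,5,6,6,6,8,9,10,11,12,13,13,13,13,14,14,14,16,17,18,19,21]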